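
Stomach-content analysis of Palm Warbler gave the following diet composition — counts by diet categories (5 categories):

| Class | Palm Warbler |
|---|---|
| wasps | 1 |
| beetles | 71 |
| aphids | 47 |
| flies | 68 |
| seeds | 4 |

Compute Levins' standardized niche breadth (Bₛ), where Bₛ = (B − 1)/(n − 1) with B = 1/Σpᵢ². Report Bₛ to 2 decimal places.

0.52

Proportions for Palm Warbler (n=191): 1/191=0.0052, 71/191=0.3717, 47/191=0.2461, 68/191=0.3560, 4/191=0.0209
Σpᵢ² = 0.0052² + 0.3717² + 0.2461² + 0.3560² + 0.0209² = 0.000027 + 0.138161 + 0.060565 + 0.126736 + 0.000437 = 0.325926
B = 1 / 0.325926 = 3.0682
Bₛ = (B − 1)/(n − 1) = (3.0682 − 1)/(5 − 1) = 2.0682/4 = 0.5171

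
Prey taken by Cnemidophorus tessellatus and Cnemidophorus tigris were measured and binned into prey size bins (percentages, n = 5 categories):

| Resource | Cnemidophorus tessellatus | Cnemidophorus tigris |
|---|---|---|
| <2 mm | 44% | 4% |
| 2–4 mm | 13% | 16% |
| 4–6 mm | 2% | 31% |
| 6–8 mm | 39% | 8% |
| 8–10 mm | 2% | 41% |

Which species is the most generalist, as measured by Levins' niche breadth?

Cnemidophorus tigris

Convert percentages to proportions (divide by 100).
Σp_tessᵢ² = 0.44² + 0.13² + 0.02² + 0.39² + 0.02² = 0.1936 + 0.0169 + 0.0004 + 0.1521 + 0.0004 = 0.3634
B_tess = 1 / 0.3634 = 2.7518
Σp_tigrᵢ² = 0.04² + 0.16² + 0.31² + 0.08² + 0.41² = 0.0016 + 0.0256 + 0.0961 + 0.0064 + 0.1681 = 0.2978
B_tigr = 1 / 0.2978 = 3.3580
Highest B → broadest niche (most generalist): Cnemidophorus tigris (B = 3.36).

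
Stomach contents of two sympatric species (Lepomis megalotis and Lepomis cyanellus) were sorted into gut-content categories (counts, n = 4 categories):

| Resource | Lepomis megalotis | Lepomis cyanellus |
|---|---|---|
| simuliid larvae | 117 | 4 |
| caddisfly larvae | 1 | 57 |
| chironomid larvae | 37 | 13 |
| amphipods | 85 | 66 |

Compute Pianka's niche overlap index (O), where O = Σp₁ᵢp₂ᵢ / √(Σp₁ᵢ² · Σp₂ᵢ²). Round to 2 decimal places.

Proportions for Lepomis megalotis (n=240): 117/240=0.4875, 1/240=0.0042, 37/240=0.1542, 85/240=0.3542
Proportions for Lepomis cyanellus (n=140): 4/140=0.0286, 57/140=0.4071, 13/140=0.0929, 66/140=0.4714
Σ p₁ᵢp₂ᵢ = 0.013943 + 0.001710 + 0.014325 + 0.166970 = 0.196948
Σp_1ᵢ² = 0.4875² + 0.0042² + 0.1542² + 0.3542² = 0.237656 + 0.000018 + 0.023778 + 0.125458 = 0.386910
Σp_2ᵢ² = 0.0286² + 0.4071² + 0.0929² + 0.4714² = 0.000818 + 0.165730 + 0.008630 + 0.222218 = 0.397396
O = 0.196948 / √(0.386910 × 0.397396) = 0.196948 / 0.3921179 = 0.5023

0.50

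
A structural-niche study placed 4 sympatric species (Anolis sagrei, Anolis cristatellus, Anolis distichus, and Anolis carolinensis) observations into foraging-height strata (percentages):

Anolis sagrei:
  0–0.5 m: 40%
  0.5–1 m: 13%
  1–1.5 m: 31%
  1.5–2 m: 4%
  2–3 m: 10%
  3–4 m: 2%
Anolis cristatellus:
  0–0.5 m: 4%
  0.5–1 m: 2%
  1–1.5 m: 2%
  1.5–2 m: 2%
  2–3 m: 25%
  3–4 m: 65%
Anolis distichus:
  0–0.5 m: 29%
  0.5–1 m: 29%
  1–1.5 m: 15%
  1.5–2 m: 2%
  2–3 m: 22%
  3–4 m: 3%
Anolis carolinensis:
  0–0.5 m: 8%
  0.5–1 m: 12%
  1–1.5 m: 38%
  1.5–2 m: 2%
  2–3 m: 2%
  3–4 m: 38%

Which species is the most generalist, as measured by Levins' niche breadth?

Convert percentages to proportions (divide by 100).
Σp_sagrᵢ² = 0.40² + 0.13² + 0.31² + 0.04² + 0.10² + 0.02² = 0.1600 + 0.0169 + 0.0961 + 0.0016 + 0.0100 + 0.0004 = 0.2850
B_sagr = 1 / 0.2850 = 3.5088
Σp_crisᵢ² = 0.04² + 0.02² + 0.02² + 0.02² + 0.25² + 0.65² = 0.0016 + 0.0004 + 0.0004 + 0.0004 + 0.0625 + 0.4225 = 0.4878
B_cris = 1 / 0.4878 = 2.0500
Σp_distᵢ² = 0.29² + 0.29² + 0.15² + 0.02² + 0.22² + 0.03² = 0.0841 + 0.0841 + 0.0225 + 0.0004 + 0.0484 + 0.0009 = 0.2404
B_dist = 1 / 0.2404 = 4.1597
Σp_caroᵢ² = 0.08² + 0.12² + 0.38² + 0.02² + 0.02² + 0.38² = 0.0064 + 0.0144 + 0.1444 + 0.0004 + 0.0004 + 0.1444 = 0.3104
B_caro = 1 / 0.3104 = 3.2216
Highest B → broadest niche (most generalist): Anolis distichus (B = 4.16).

Anolis distichus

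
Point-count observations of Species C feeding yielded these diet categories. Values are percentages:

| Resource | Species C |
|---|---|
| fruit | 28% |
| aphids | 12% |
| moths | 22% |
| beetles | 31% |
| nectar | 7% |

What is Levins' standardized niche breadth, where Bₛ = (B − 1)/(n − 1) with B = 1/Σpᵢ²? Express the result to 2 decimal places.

Convert percentages to proportions (divide by 100).
Σpᵢ² = 0.28² + 0.12² + 0.22² + 0.31² + 0.07² = 0.0784 + 0.0144 + 0.0484 + 0.0961 + 0.0049 = 0.2422
B = 1 / 0.2422 = 4.1288
Bₛ = (B − 1)/(n − 1) = (4.1288 − 1)/(5 − 1) = 3.1288/4 = 0.7822

0.78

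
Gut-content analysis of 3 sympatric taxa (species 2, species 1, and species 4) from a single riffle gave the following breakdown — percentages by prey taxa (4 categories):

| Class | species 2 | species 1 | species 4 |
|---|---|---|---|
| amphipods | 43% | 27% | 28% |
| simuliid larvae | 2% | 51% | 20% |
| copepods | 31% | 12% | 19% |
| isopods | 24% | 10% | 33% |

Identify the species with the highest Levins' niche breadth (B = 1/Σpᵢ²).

species 4

Convert percentages to proportions (divide by 100).
Σp_2ᵢ² = 0.43² + 0.02² + 0.31² + 0.24² = 0.1849 + 0.0004 + 0.0961 + 0.0576 = 0.3390
B_2 = 1 / 0.3390 = 2.9499
Σp_1ᵢ² = 0.27² + 0.51² + 0.12² + 0.10² = 0.0729 + 0.2601 + 0.0144 + 0.0100 = 0.3574
B_1 = 1 / 0.3574 = 2.7980
Σp_4ᵢ² = 0.28² + 0.20² + 0.19² + 0.33² = 0.0784 + 0.0400 + 0.0361 + 0.1089 = 0.2634
B_4 = 1 / 0.2634 = 3.7965
Highest B → broadest niche (most generalist): species 4 (B = 3.80).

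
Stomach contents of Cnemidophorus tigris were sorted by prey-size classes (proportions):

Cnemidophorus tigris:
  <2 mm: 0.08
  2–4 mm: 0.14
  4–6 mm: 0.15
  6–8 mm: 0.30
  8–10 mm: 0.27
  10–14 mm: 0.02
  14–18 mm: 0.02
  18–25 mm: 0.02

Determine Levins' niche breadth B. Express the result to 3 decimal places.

4.704

Σpᵢ² = 0.08² + 0.14² + 0.15² + 0.30² + 0.27² + 0.02² + 0.02² + 0.02² = 0.0064 + 0.0196 + 0.0225 + 0.0900 + 0.0729 + 0.0004 + 0.0004 + 0.0004 = 0.2126
B = 1 / 0.2126 = 4.70367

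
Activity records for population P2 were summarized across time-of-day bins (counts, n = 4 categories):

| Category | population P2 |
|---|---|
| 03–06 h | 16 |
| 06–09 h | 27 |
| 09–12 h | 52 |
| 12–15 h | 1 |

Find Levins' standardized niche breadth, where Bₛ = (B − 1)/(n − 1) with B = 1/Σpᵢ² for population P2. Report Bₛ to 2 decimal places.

Proportions for population P2 (n=96): 16/96=0.1667, 27/96=0.2813, 52/96=0.5417, 1/96=0.0104
Σpᵢ² = 0.1667² + 0.2813² + 0.5417² + 0.0104² = 0.027789 + 0.079130 + 0.293439 + 0.000108 = 0.400466
B = 1 / 0.400466 = 2.4971
Bₛ = (B − 1)/(n − 1) = (2.4971 − 1)/(4 − 1) = 1.4971/3 = 0.4990

0.50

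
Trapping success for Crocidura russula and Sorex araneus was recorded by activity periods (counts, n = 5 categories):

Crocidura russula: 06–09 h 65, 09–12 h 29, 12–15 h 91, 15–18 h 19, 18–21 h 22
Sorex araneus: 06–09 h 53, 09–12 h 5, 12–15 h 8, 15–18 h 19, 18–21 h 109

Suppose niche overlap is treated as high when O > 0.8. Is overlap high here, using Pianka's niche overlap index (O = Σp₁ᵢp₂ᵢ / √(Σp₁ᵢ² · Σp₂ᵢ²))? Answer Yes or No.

Proportions for Crocidura russula (n=226): 65/226=0.2876, 29/226=0.1283, 91/226=0.4027, 19/226=0.0841, 22/226=0.0973
Proportions for Sorex araneus (n=194): 53/194=0.2732, 5/194=0.0258, 8/194=0.0412, 19/194=0.0979, 109/194=0.5619
Σ p₁ᵢp₂ᵢ = 0.078572 + 0.003310 + 0.016591 + 0.008233 + 0.054673 = 0.161379
Σp_1ᵢ² = 0.2876² + 0.1283² + 0.4027² + 0.0841² + 0.0973² = 0.082714 + 0.016461 + 0.162167 + 0.007073 + 0.009467 = 0.277882
Σp_2ᵢ² = 0.2732² + 0.0258² + 0.0412² + 0.0979² + 0.5619² = 0.074638 + 0.000666 + 0.001697 + 0.009584 + 0.315732 = 0.402317
O = 0.161379 / √(0.277882 × 0.402317) = 0.161379 / 0.3343601 = 0.4827
O = 0.4827 < 0.8 → No.

No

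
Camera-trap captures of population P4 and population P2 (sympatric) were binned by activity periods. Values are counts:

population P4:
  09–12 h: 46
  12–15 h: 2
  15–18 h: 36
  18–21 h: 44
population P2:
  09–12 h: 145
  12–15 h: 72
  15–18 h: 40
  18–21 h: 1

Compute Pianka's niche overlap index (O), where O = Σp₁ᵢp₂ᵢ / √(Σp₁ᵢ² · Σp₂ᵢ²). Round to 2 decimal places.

Proportions for population P4 (n=128): 46/128=0.3594, 2/128=0.0156, 36/128=0.2813, 44/128=0.3438
Proportions for population P2 (n=258): 145/258=0.5620, 72/258=0.2791, 40/258=0.1550, 1/258=0.0039
Σ p₁ᵢp₂ᵢ = 0.201983 + 0.004354 + 0.043602 + 0.001341 = 0.251280
Σp_1ᵢ² = 0.3594² + 0.0156² + 0.2813² + 0.3438² = 0.129168 + 0.000243 + 0.079130 + 0.118198 = 0.326739
Σp_2ᵢ² = 0.5620² + 0.2791² + 0.1550² + 0.0039² = 0.315844 + 0.077897 + 0.024025 + 0.000015 = 0.417781
O = 0.251280 / √(0.326739 × 0.417781) = 0.251280 / 0.3694663 = 0.6801

0.68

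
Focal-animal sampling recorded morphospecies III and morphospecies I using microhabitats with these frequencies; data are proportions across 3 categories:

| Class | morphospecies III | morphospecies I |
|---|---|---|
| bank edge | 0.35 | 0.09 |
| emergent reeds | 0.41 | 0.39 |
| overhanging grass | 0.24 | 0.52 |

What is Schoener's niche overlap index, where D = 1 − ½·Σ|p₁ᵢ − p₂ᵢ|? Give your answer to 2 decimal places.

Σ|p₁ᵢ − p₂ᵢ| = 0.26 + 0.02 + 0.28 = 0.56
D = 1 − ½ × 0.56 = 1 − 0.280 = 0.7200

0.72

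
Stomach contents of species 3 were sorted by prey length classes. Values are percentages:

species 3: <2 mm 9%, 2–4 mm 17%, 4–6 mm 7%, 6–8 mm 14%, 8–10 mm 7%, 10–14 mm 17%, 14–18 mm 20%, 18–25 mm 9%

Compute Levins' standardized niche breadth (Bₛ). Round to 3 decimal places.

0.853

Convert percentages to proportions (divide by 100).
Σpᵢ² = 0.09² + 0.17² + 0.07² + 0.14² + 0.07² + 0.17² + 0.20² + 0.09² = 0.0081 + 0.0289 + 0.0049 + 0.0196 + 0.0049 + 0.0289 + 0.0400 + 0.0081 = 0.1434
B = 1 / 0.1434 = 6.97350
Bₛ = (B − 1)/(n − 1) = (6.97350 − 1)/(8 − 1) = 5.97350/7 = 0.85336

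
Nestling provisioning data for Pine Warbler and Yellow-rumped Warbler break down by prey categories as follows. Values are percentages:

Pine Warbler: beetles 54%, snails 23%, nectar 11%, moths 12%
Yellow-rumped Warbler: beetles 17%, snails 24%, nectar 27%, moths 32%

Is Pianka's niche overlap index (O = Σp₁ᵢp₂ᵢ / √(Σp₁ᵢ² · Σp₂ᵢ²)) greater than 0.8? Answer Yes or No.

Convert percentages to proportions (divide by 100).
Σ p₁ᵢp₂ᵢ = 0.0918 + 0.0552 + 0.0297 + 0.0384 = 0.2151
Σp_1ᵢ² = 0.54² + 0.23² + 0.11² + 0.12² = 0.2916 + 0.0529 + 0.0121 + 0.0144 = 0.3710
Σp_2ᵢ² = 0.17² + 0.24² + 0.27² + 0.32² = 0.0289 + 0.0576 + 0.0729 + 0.1024 = 0.2618
O = 0.2151 / √(0.3710 × 0.2618) = 0.2151 / 0.31165 = 0.6902
O = 0.6902 < 0.8 → No.

No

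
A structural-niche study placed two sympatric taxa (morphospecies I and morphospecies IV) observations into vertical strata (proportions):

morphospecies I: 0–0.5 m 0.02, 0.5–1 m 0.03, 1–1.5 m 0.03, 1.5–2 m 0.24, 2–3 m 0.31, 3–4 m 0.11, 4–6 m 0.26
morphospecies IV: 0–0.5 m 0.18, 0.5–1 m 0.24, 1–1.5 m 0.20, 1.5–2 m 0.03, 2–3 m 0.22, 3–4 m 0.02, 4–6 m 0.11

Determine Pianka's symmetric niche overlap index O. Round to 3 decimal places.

Σ p₁ᵢp₂ᵢ = 0.0036 + 0.0072 + 0.0060 + 0.0072 + 0.0682 + 0.0022 + 0.0286 = 0.1230
Σp_1ᵢ² = 0.02² + 0.03² + 0.03² + 0.24² + 0.31² + 0.11² + 0.26² = 0.0004 + 0.0009 + 0.0009 + 0.0576 + 0.0961 + 0.0121 + 0.0676 = 0.2356
Σp_2ᵢ² = 0.18² + 0.24² + 0.20² + 0.03² + 0.22² + 0.02² + 0.11² = 0.0324 + 0.0576 + 0.0400 + 0.0009 + 0.0484 + 0.0004 + 0.0121 = 0.1918
O = 0.1230 / √(0.2356 × 0.1918) = 0.1230 / 0.212575 = 0.57862

0.579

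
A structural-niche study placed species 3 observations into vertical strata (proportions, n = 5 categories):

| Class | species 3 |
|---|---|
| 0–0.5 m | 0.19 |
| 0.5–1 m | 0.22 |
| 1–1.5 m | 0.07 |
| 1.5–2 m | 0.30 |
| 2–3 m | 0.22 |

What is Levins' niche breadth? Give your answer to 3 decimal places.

4.390

Σpᵢ² = 0.19² + 0.22² + 0.07² + 0.30² + 0.22² = 0.0361 + 0.0484 + 0.0049 + 0.0900 + 0.0484 = 0.2278
B = 1 / 0.2278 = 4.38982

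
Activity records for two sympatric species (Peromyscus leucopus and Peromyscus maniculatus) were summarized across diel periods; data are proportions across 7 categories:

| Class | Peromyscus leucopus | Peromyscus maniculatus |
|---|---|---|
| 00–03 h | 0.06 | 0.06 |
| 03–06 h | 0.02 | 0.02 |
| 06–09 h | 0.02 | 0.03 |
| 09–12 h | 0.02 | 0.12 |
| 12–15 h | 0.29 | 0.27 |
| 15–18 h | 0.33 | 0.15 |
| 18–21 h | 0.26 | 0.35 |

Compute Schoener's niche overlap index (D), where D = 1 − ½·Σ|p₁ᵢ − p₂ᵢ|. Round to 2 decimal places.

Σ|p₁ᵢ − p₂ᵢ| = 0.00 + 0.00 + 0.01 + 0.10 + 0.02 + 0.18 + 0.09 = 0.40
D = 1 − ½ × 0.40 = 1 − 0.200 = 0.8000

0.80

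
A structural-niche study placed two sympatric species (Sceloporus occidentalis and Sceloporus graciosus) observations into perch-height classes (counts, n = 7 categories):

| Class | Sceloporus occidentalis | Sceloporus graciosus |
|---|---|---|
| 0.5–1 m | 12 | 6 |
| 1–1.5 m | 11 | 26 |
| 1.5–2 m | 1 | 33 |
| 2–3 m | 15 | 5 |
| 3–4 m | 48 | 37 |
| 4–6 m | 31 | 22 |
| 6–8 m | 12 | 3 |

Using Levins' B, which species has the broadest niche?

Proportions for Sceloporus occidentalis (n=130): 12/130=0.0923, 11/130=0.0846, 1/130=0.0077, 15/130=0.1154, 48/130=0.3692, 31/130=0.2385, 12/130=0.0923
Proportions for Sceloporus graciosus (n=132): 6/132=0.0455, 26/132=0.1970, 33/132=0.2500, 5/132=0.0379, 37/132=0.2803, 22/132=0.1667, 3/132=0.0227
Σp_occiᵢ² = 0.0923² + 0.0846² + 0.0077² + 0.1154² + 0.3692² + 0.2385² + 0.0923² = 0.008519 + 0.007157 + 0.000059 + 0.013317 + 0.136309 + 0.056882 + 0.008519 = 0.230762
B_occi = 1 / 0.230762 = 4.3335
Σp_gracᵢ² = 0.0455² + 0.1970² + 0.2500² + 0.0379² + 0.2803² + 0.1667² + 0.0227² = 0.002070 + 0.038809 + 0.062500 + 0.001436 + 0.078568 + 0.027789 + 0.000515 = 0.211687
B_grac = 1 / 0.211687 = 4.7240
Highest B → broadest niche (most generalist): Sceloporus graciosus (B = 4.72).

Sceloporus graciosus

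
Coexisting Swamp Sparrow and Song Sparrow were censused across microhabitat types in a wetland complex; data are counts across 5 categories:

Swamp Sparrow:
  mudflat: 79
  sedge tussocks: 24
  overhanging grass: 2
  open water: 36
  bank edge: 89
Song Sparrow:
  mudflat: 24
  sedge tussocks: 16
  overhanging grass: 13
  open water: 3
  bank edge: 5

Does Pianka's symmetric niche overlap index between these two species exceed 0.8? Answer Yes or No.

Proportions for Swamp Sparrow (n=230): 79/230=0.3435, 24/230=0.1043, 2/230=0.0087, 36/230=0.1565, 89/230=0.3870
Proportions for Song Sparrow (n=61): 24/61=0.3934, 16/61=0.2623, 13/61=0.2131, 3/61=0.0492, 5/61=0.0820
Σ p₁ᵢp₂ᵢ = 0.135133 + 0.027358 + 0.001854 + 0.007700 + 0.031734 = 0.203779
Σp_1ᵢ² = 0.3435² + 0.1043² + 0.0087² + 0.1565² + 0.3870² = 0.117992 + 0.010878 + 0.000076 + 0.024492 + 0.149769 = 0.303207
Σp_2ᵢ² = 0.3934² + 0.2623² + 0.2131² + 0.0492² + 0.0820² = 0.154764 + 0.068801 + 0.045412 + 0.002421 + 0.006724 = 0.278122
O = 0.203779 / √(0.303207 × 0.278122) = 0.203779 / 0.2903938 = 0.7017
O = 0.7017 < 0.8 → No.

No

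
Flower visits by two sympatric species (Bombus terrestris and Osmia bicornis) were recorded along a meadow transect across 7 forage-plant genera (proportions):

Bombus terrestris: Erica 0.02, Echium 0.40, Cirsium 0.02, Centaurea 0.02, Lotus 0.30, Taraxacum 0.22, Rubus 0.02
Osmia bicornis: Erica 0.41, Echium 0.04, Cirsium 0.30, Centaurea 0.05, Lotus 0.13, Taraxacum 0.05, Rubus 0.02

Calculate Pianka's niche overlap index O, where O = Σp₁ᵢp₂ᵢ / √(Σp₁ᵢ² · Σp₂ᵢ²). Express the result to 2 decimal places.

0.28

Σ p₁ᵢp₂ᵢ = 0.0082 + 0.0160 + 0.0060 + 0.0010 + 0.0390 + 0.0110 + 0.0004 = 0.0816
Σp_1ᵢ² = 0.02² + 0.40² + 0.02² + 0.02² + 0.30² + 0.22² + 0.02² = 0.0004 + 0.1600 + 0.0004 + 0.0004 + 0.0900 + 0.0484 + 0.0004 = 0.3000
Σp_2ᵢ² = 0.41² + 0.04² + 0.30² + 0.05² + 0.13² + 0.05² + 0.02² = 0.1681 + 0.0016 + 0.0900 + 0.0025 + 0.0169 + 0.0025 + 0.0004 = 0.2820
O = 0.0816 / √(0.3000 × 0.2820) = 0.0816 / 0.29086 = 0.2805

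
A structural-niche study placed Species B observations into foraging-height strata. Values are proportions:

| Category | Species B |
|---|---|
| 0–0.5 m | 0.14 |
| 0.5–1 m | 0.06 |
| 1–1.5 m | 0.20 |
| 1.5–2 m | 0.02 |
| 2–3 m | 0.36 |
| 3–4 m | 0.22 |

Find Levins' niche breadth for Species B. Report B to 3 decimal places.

Σpᵢ² = 0.14² + 0.06² + 0.20² + 0.02² + 0.36² + 0.22² = 0.0196 + 0.0036 + 0.0400 + 0.0004 + 0.1296 + 0.0484 = 0.2416
B = 1 / 0.2416 = 4.13907

4.139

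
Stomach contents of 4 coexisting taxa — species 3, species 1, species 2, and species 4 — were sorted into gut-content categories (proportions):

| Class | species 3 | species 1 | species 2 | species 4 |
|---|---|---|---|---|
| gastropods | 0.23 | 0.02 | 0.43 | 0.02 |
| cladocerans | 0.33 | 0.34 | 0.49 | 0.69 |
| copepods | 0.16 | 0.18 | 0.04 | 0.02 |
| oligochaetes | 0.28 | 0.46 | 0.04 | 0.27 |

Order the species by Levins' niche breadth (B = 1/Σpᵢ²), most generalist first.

Σp_3ᵢ² = 0.23² + 0.33² + 0.16² + 0.28² = 0.0529 + 0.1089 + 0.0256 + 0.0784 = 0.2658
B_3 = 1 / 0.2658 = 3.7622
Σp_1ᵢ² = 0.02² + 0.34² + 0.18² + 0.46² = 0.0004 + 0.1156 + 0.0324 + 0.2116 = 0.3600
B_1 = 1 / 0.3600 = 2.7778
Σp_2ᵢ² = 0.43² + 0.49² + 0.04² + 0.04² = 0.1849 + 0.2401 + 0.0016 + 0.0016 = 0.4282
B_2 = 1 / 0.4282 = 2.3354
Σp_4ᵢ² = 0.02² + 0.69² + 0.02² + 0.27² = 0.0004 + 0.4761 + 0.0004 + 0.0729 = 0.5498
B_4 = 1 / 0.5498 = 1.8188
Ranking by B (broadest → narrowest): species 3 (3.76) > species 1 (2.78) > species 2 (2.34) > species 4 (1.82)

species 3 > species 1 > species 2 > species 4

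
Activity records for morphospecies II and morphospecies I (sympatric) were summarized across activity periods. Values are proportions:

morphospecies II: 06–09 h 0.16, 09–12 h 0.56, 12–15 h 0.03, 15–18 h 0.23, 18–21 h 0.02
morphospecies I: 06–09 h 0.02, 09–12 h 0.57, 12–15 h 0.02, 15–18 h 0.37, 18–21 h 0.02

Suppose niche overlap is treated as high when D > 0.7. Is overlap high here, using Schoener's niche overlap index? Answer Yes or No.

Σ|p₁ᵢ − p₂ᵢ| = 0.14 + 0.01 + 0.01 + 0.14 + 0.00 = 0.30
D = 1 − ½ × 0.30 = 1 − 0.150 = 0.8500
D = 0.8500 > 0.7 → Yes.

Yes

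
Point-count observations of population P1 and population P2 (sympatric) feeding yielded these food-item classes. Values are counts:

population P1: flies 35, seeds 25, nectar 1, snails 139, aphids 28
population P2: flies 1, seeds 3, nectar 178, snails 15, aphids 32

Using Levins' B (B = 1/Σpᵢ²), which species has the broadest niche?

Proportions for population P1 (n=228): 35/228=0.1535, 25/228=0.1096, 1/228=0.0044, 139/228=0.6096, 28/228=0.1228
Proportions for population P2 (n=229): 1/229=0.0044, 3/229=0.0131, 178/229=0.7773, 15/229=0.0655, 32/229=0.1397
Σp_P1ᵢ² = 0.1535² + 0.1096² + 0.0044² + 0.6096² + 0.1228² = 0.023562 + 0.012012 + 0.000019 + 0.371612 + 0.015080 = 0.422285
B_P1 = 1 / 0.422285 = 2.3681
Σp_P2ᵢ² = 0.0044² + 0.0131² + 0.7773² + 0.0655² + 0.1397² = 0.000019 + 0.000172 + 0.604195 + 0.004290 + 0.019516 = 0.628192
B_P2 = 1 / 0.628192 = 1.5919
Highest B → broadest niche (most generalist): population P1 (B = 2.37).

population P1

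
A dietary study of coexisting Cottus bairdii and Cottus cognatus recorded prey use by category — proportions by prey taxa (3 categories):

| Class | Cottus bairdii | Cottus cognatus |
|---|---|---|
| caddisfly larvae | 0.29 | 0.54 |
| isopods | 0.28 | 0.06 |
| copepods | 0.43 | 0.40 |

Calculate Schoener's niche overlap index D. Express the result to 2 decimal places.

Σ|p₁ᵢ − p₂ᵢ| = 0.25 + 0.22 + 0.03 = 0.50
D = 1 − ½ × 0.50 = 1 − 0.250 = 0.7500

0.75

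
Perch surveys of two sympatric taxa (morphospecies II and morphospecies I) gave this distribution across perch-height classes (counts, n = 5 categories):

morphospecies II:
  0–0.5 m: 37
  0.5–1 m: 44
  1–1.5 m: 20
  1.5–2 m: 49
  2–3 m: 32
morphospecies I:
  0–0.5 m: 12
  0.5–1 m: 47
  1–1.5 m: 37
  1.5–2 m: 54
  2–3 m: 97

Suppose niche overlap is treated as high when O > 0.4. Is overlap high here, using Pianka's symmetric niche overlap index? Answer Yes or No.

Proportions for morphospecies II (n=182): 37/182=0.2033, 44/182=0.2418, 20/182=0.1099, 49/182=0.2692, 32/182=0.1758
Proportions for morphospecies I (n=247): 12/247=0.0486, 47/247=0.1903, 37/247=0.1498, 54/247=0.2186, 97/247=0.3927
Σ p₁ᵢp₂ᵢ = 0.009880 + 0.046015 + 0.016463 + 0.058847 + 0.069037 = 0.200242
Σp_1ᵢ² = 0.2033² + 0.2418² + 0.1099² + 0.2692² + 0.1758² = 0.041331 + 0.058467 + 0.012078 + 0.072469 + 0.030906 = 0.215251
Σp_2ᵢ² = 0.0486² + 0.1903² + 0.1498² + 0.2186² + 0.3927² = 0.002362 + 0.036214 + 0.022440 + 0.047786 + 0.154213 = 0.263015
O = 0.200242 / √(0.215251 × 0.263015) = 0.200242 / 0.2379375 = 0.8416
O = 0.8416 > 0.4 → Yes.

Yes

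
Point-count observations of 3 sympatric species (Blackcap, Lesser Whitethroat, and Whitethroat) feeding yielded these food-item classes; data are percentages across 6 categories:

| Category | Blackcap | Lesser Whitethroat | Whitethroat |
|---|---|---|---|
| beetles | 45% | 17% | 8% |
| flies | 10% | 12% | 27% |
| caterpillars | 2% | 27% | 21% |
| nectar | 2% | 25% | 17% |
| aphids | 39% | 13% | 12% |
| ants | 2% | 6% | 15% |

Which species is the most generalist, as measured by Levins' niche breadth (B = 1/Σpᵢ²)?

Convert percentages to proportions (divide by 100).
Σp_Blacᵢ² = 0.45² + 0.10² + 0.02² + 0.02² + 0.39² + 0.02² = 0.2025 + 0.0100 + 0.0004 + 0.0004 + 0.1521 + 0.0004 = 0.3658
B_Blac = 1 / 0.3658 = 2.7337
Σp_Lessᵢ² = 0.17² + 0.12² + 0.27² + 0.25² + 0.13² + 0.06² = 0.0289 + 0.0144 + 0.0729 + 0.0625 + 0.0169 + 0.0036 = 0.1992
B_Less = 1 / 0.1992 = 5.0201
Σp_Whitᵢ² = 0.08² + 0.27² + 0.21² + 0.17² + 0.12² + 0.15² = 0.0064 + 0.0729 + 0.0441 + 0.0289 + 0.0144 + 0.0225 = 0.1892
B_Whit = 1 / 0.1892 = 5.2854
Highest B → broadest niche (most generalist): Whitethroat (B = 5.29).

Whitethroat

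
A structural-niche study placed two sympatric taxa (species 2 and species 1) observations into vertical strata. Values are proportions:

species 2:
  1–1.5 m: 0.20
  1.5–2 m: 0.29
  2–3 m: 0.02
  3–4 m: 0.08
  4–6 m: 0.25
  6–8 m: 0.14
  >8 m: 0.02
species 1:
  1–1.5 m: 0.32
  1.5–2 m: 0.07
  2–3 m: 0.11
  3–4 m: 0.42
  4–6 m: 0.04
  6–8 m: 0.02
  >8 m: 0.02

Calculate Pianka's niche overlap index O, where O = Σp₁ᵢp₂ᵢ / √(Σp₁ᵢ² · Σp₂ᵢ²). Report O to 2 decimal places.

Σ p₁ᵢp₂ᵢ = 0.0640 + 0.0203 + 0.0022 + 0.0336 + 0.0100 + 0.0028 + 0.0004 = 0.1333
Σp_1ᵢ² = 0.20² + 0.29² + 0.02² + 0.08² + 0.25² + 0.14² + 0.02² = 0.0400 + 0.0841 + 0.0004 + 0.0064 + 0.0625 + 0.0196 + 0.0004 = 0.2134
Σp_2ᵢ² = 0.32² + 0.07² + 0.11² + 0.42² + 0.04² + 0.02² + 0.02² = 0.1024 + 0.0049 + 0.0121 + 0.1764 + 0.0016 + 0.0004 + 0.0004 = 0.2982
O = 0.1333 / √(0.2134 × 0.2982) = 0.1333 / 0.25226 = 0.5284

0.53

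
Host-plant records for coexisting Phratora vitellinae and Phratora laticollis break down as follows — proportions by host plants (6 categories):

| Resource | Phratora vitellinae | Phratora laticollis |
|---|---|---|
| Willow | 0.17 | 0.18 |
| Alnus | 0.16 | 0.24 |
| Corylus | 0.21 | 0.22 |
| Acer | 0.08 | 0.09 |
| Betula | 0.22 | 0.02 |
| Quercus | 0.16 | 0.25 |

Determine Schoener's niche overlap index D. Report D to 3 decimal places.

Σ|p₁ᵢ − p₂ᵢ| = 0.01 + 0.08 + 0.01 + 0.01 + 0.20 + 0.09 = 0.40
D = 1 − ½ × 0.40 = 1 − 0.200 = 0.80000

0.800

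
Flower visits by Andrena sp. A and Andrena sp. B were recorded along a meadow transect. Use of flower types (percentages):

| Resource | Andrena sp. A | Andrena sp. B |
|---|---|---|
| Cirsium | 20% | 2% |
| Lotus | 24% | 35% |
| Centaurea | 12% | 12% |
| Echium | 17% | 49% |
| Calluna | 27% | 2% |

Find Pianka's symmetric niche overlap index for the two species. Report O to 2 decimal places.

Convert percentages to proportions (divide by 100).
Σ p₁ᵢp₂ᵢ = 0.0040 + 0.0840 + 0.0144 + 0.0833 + 0.0054 = 0.1911
Σp_1ᵢ² = 0.20² + 0.24² + 0.12² + 0.17² + 0.27² = 0.0400 + 0.0576 + 0.0144 + 0.0289 + 0.0729 = 0.2138
Σp_2ᵢ² = 0.02² + 0.35² + 0.12² + 0.49² + 0.02² = 0.0004 + 0.1225 + 0.0144 + 0.2401 + 0.0004 = 0.3778
O = 0.1911 / √(0.2138 × 0.3778) = 0.1911 / 0.28421 = 0.6724

0.67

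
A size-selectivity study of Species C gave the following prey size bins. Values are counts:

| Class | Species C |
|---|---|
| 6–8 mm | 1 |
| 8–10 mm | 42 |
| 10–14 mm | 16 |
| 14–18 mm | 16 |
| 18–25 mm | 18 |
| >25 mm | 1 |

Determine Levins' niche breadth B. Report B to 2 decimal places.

3.40

Proportions for Species C (n=94): 1/94=0.0106, 42/94=0.4468, 16/94=0.1702, 16/94=0.1702, 18/94=0.1915, 1/94=0.0106
Σpᵢ² = 0.0106² + 0.4468² + 0.1702² + 0.1702² + 0.1915² + 0.0106² = 0.000112 + 0.199630 + 0.028968 + 0.028968 + 0.036672 + 0.000112 = 0.294462
B = 1 / 0.294462 = 3.3960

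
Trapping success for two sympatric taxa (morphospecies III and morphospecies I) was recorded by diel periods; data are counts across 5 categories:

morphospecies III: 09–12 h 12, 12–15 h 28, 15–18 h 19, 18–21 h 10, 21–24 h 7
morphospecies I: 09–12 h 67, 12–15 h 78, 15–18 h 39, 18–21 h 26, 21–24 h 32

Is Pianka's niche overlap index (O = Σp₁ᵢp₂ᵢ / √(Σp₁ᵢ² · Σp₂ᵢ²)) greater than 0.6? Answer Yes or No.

Proportions for morphospecies III (n=76): 12/76=0.1579, 28/76=0.3684, 19/76=0.2500, 10/76=0.1316, 7/76=0.0921
Proportions for morphospecies I (n=242): 67/242=0.2769, 78/242=0.3223, 39/242=0.1612, 26/242=0.1074, 32/242=0.1322
Σ p₁ᵢp₂ᵢ = 0.043723 + 0.118735 + 0.040300 + 0.014134 + 0.012176 = 0.229068
Σp_1ᵢ² = 0.1579² + 0.3684² + 0.2500² + 0.1316² + 0.0921² = 0.024932 + 0.135719 + 0.062500 + 0.017319 + 0.008482 = 0.248952
Σp_2ᵢ² = 0.2769² + 0.3223² + 0.1612² + 0.1074² + 0.1322² = 0.076674 + 0.103877 + 0.025985 + 0.011535 + 0.017477 = 0.235548
O = 0.229068 / √(0.248952 × 0.235548) = 0.229068 / 0.2421573 = 0.9459
O = 0.9459 > 0.6 → Yes.

Yes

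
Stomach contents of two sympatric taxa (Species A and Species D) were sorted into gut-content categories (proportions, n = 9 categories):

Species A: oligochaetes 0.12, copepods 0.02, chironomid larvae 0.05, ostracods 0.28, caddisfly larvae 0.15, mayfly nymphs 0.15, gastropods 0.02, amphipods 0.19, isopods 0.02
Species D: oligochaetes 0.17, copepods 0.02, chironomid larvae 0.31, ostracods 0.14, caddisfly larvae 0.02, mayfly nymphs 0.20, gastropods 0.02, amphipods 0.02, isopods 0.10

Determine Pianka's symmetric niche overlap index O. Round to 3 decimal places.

Σ p₁ᵢp₂ᵢ = 0.0204 + 0.0004 + 0.0155 + 0.0392 + 0.0030 + 0.0300 + 0.0004 + 0.0038 + 0.0020 = 0.1147
Σp_1ᵢ² = 0.12² + 0.02² + 0.05² + 0.28² + 0.15² + 0.15² + 0.02² + 0.19² + 0.02² = 0.0144 + 0.0004 + 0.0025 + 0.0784 + 0.0225 + 0.0225 + 0.0004 + 0.0361 + 0.0004 = 0.1776
Σp_2ᵢ² = 0.17² + 0.02² + 0.31² + 0.14² + 0.02² + 0.20² + 0.02² + 0.02² + 0.10² = 0.0289 + 0.0004 + 0.0961 + 0.0196 + 0.0004 + 0.0400 + 0.0004 + 0.0004 + 0.0100 = 0.1962
O = 0.1147 / √(0.1776 × 0.1962) = 0.1147 / 0.186668 = 0.61446

0.614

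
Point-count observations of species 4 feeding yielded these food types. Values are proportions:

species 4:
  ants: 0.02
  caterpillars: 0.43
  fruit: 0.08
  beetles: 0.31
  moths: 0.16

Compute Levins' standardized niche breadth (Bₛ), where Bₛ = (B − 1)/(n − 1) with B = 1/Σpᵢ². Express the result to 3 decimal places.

Σpᵢ² = 0.02² + 0.43² + 0.08² + 0.31² + 0.16² = 0.0004 + 0.1849 + 0.0064 + 0.0961 + 0.0256 = 0.3134
B = 1 / 0.3134 = 3.19081
Bₛ = (B − 1)/(n − 1) = (3.19081 − 1)/(5 − 1) = 2.19081/4 = 0.54770

0.548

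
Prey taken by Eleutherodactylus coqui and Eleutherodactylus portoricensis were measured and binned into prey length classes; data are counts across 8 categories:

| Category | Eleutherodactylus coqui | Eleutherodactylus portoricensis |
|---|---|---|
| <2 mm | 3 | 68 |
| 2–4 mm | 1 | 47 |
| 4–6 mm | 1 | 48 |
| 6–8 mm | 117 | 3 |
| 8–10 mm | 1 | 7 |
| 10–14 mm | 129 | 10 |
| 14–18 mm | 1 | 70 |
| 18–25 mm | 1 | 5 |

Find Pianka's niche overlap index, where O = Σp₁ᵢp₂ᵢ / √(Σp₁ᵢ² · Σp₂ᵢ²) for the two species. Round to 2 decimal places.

Proportions for Eleutherodactylus coqui (n=254): 3/254=0.0118, 1/254=0.0039, 1/254=0.0039, 117/254=0.4606, 1/254=0.0039, 129/254=0.5079, 1/254=0.0039, 1/254=0.0039
Proportions for Eleutherodactylus portoricensis (n=258): 68/258=0.2636, 47/258=0.1822, 48/258=0.1860, 3/258=0.0116, 7/258=0.0271, 10/258=0.0388, 70/258=0.2713, 5/258=0.0194
Σ p₁ᵢp₂ᵢ = 0.003110 + 0.000711 + 0.000725 + 0.005343 + 0.000106 + 0.019707 + 0.001058 + 0.000076 = 0.030836
Σp_1ᵢ² = 0.0118² + 0.0039² + 0.0039² + 0.4606² + 0.0039² + 0.5079² + 0.0039² + 0.0039² = 0.000139 + 0.000015 + 0.000015 + 0.212152 + 0.000015 + 0.257962 + 0.000015 + 0.000015 = 0.470328
Σp_2ᵢ² = 0.2636² + 0.1822² + 0.1860² + 0.0116² + 0.0271² + 0.0388² + 0.2713² + 0.0194² = 0.069485 + 0.033197 + 0.034596 + 0.000135 + 0.000734 + 0.001505 + 0.073604 + 0.000376 = 0.213632
O = 0.030836 / √(0.470328 × 0.213632) = 0.030836 / 0.3169812 = 0.0973

0.10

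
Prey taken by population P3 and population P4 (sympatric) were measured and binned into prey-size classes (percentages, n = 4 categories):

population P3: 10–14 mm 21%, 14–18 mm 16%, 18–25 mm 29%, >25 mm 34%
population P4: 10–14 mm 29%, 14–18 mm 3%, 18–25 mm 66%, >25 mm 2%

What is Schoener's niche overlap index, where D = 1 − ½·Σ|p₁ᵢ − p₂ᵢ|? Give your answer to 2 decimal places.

0.55

Convert percentages to proportions (divide by 100).
Σ|p₁ᵢ − p₂ᵢ| = 0.08 + 0.13 + 0.37 + 0.32 = 0.90
D = 1 − ½ × 0.90 = 1 − 0.450 = 0.5500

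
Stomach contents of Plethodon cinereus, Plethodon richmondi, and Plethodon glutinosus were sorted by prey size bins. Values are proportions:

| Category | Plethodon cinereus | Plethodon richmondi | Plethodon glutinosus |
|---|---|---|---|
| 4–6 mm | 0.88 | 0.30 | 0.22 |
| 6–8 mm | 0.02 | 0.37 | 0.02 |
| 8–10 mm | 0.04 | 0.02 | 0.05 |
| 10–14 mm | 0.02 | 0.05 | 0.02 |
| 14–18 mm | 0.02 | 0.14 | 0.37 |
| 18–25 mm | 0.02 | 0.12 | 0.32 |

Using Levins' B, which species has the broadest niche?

Plethodon richmondi

Σp_cineᵢ² = 0.88² + 0.02² + 0.04² + 0.02² + 0.02² + 0.02² = 0.7744 + 0.0004 + 0.0016 + 0.0004 + 0.0004 + 0.0004 = 0.7776
B_cine = 1 / 0.7776 = 1.2860
Σp_richᵢ² = 0.30² + 0.37² + 0.02² + 0.05² + 0.14² + 0.12² = 0.0900 + 0.1369 + 0.0004 + 0.0025 + 0.0196 + 0.0144 = 0.2638
B_rich = 1 / 0.2638 = 3.7908
Σp_glutᵢ² = 0.22² + 0.02² + 0.05² + 0.02² + 0.37² + 0.32² = 0.0484 + 0.0004 + 0.0025 + 0.0004 + 0.1369 + 0.1024 = 0.2910
B_glut = 1 / 0.2910 = 3.4364
Highest B → broadest niche (most generalist): Plethodon richmondi (B = 3.79).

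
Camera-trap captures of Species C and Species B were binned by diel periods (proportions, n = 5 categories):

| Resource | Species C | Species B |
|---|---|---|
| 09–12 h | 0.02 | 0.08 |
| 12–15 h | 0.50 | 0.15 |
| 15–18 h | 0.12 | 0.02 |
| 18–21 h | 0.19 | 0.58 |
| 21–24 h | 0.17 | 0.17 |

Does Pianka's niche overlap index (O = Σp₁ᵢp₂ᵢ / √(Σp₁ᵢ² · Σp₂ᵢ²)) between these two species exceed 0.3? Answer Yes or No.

Yes

Σ p₁ᵢp₂ᵢ = 0.0016 + 0.0750 + 0.0024 + 0.1102 + 0.0289 = 0.2181
Σp_1ᵢ² = 0.02² + 0.50² + 0.12² + 0.19² + 0.17² = 0.0004 + 0.2500 + 0.0144 + 0.0361 + 0.0289 = 0.3298
Σp_2ᵢ² = 0.08² + 0.15² + 0.02² + 0.58² + 0.17² = 0.0064 + 0.0225 + 0.0004 + 0.3364 + 0.0289 = 0.3946
O = 0.2181 / √(0.3298 × 0.3946) = 0.2181 / 0.36075 = 0.6046
O = 0.6046 > 0.3 → Yes.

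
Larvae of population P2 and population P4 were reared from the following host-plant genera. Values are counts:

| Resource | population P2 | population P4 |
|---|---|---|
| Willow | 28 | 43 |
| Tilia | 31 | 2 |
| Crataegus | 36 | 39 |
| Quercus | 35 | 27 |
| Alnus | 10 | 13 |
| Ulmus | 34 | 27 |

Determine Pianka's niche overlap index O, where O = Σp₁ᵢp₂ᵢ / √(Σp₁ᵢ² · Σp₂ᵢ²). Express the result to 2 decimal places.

0.89

Proportions for population P2 (n=174): 28/174=0.1609, 31/174=0.1782, 36/174=0.2069, 35/174=0.2011, 10/174=0.0575, 34/174=0.1954
Proportions for population P4 (n=151): 43/151=0.2848, 2/151=0.0132, 39/151=0.2583, 27/151=0.1788, 13/151=0.0861, 27/151=0.1788
Σ p₁ᵢp₂ᵢ = 0.045824 + 0.002352 + 0.053442 + 0.035957 + 0.004951 + 0.034938 = 0.177464
Σp_1ᵢ² = 0.1609² + 0.1782² + 0.2069² + 0.2011² + 0.0575² + 0.1954² = 0.025889 + 0.031755 + 0.042808 + 0.040441 + 0.003306 + 0.038181 = 0.182380
Σp_2ᵢ² = 0.2848² + 0.0132² + 0.2583² + 0.1788² + 0.0861² + 0.1788² = 0.081111 + 0.000174 + 0.066719 + 0.031969 + 0.007413 + 0.031969 = 0.219355
O = 0.177464 / √(0.182380 × 0.219355) = 0.177464 / 0.2000149 = 0.8873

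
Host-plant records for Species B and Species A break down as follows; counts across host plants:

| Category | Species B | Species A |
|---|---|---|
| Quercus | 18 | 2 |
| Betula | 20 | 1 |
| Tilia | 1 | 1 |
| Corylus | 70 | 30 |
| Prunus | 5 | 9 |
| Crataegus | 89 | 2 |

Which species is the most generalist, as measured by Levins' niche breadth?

Species B

Proportions for Species B (n=203): 18/203=0.0887, 20/203=0.0985, 1/203=0.0049, 70/203=0.3448, 5/203=0.0246, 89/203=0.4384
Proportions for Species A (n=45): 2/45=0.0444, 1/45=0.0222, 1/45=0.0222, 30/45=0.6667, 9/45=0.2000, 2/45=0.0444
Σp_Bᵢ² = 0.0887² + 0.0985² + 0.0049² + 0.3448² + 0.0246² + 0.4384² = 0.007868 + 0.009702 + 0.000024 + 0.118887 + 0.000605 + 0.192195 = 0.329281
B_B = 1 / 0.329281 = 3.0369
Σp_Aᵢ² = 0.0444² + 0.0222² + 0.0222² + 0.6667² + 0.2000² + 0.0444² = 0.001971 + 0.000493 + 0.000493 + 0.444489 + 0.040000 + 0.001971 = 0.489417
B_A = 1 / 0.489417 = 2.0432
Highest B → broadest niche (most generalist): Species B (B = 3.04).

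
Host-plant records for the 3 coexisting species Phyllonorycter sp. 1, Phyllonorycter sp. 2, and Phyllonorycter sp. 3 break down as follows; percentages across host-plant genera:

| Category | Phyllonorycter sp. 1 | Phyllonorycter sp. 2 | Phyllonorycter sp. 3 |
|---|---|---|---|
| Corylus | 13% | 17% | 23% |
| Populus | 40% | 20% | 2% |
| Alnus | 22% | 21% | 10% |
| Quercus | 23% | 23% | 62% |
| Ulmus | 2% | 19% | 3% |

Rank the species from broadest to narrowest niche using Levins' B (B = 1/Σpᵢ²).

Convert percentages to proportions (divide by 100).
Σp_1ᵢ² = 0.13² + 0.40² + 0.22² + 0.23² + 0.02² = 0.0169 + 0.1600 + 0.0484 + 0.0529 + 0.0004 = 0.2786
B_1 = 1 / 0.2786 = 3.5894
Σp_2ᵢ² = 0.17² + 0.20² + 0.21² + 0.23² + 0.19² = 0.0289 + 0.0400 + 0.0441 + 0.0529 + 0.0361 = 0.2020
B_2 = 1 / 0.2020 = 4.9505
Σp_3ᵢ² = 0.23² + 0.02² + 0.10² + 0.62² + 0.03² = 0.0529 + 0.0004 + 0.0100 + 0.3844 + 0.0009 = 0.4486
B_3 = 1 / 0.4486 = 2.2292
Ranking by B (broadest → narrowest): Phyllonorycter sp. 2 (4.95) > Phyllonorycter sp. 1 (3.59) > Phyllonorycter sp. 3 (2.23)

Phyllonorycter sp. 2 > Phyllonorycter sp. 1 > Phyllonorycter sp. 3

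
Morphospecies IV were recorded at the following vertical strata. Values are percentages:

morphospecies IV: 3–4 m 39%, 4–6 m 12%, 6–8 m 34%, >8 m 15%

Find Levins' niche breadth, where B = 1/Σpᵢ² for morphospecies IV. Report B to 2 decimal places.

3.28

Convert percentages to proportions (divide by 100).
Σpᵢ² = 0.39² + 0.12² + 0.34² + 0.15² = 0.1521 + 0.0144 + 0.1156 + 0.0225 = 0.3046
B = 1 / 0.3046 = 3.2830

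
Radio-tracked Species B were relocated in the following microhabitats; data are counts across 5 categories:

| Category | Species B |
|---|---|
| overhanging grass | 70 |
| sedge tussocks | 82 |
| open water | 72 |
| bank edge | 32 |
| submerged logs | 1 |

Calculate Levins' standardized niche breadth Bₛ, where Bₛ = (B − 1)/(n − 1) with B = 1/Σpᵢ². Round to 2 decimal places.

0.68

Proportions for Species B (n=257): 70/257=0.2724, 82/257=0.3191, 72/257=0.2802, 32/257=0.1245, 1/257=0.0039
Σpᵢ² = 0.2724² + 0.3191² + 0.2802² + 0.1245² + 0.0039² = 0.074202 + 0.101825 + 0.078512 + 0.015500 + 0.000015 = 0.270054
B = 1 / 0.270054 = 3.7030
Bₛ = (B − 1)/(n − 1) = (3.7030 − 1)/(5 − 1) = 2.7030/4 = 0.6758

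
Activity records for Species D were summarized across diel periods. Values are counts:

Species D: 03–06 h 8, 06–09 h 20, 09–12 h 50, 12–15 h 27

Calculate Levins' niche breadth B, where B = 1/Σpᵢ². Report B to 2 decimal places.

2.99

Proportions for Species D (n=105): 8/105=0.0762, 20/105=0.1905, 50/105=0.4762, 27/105=0.2571
Σpᵢ² = 0.0762² + 0.1905² + 0.4762² + 0.2571² = 0.005806 + 0.036290 + 0.226766 + 0.066100 = 0.334962
B = 1 / 0.334962 = 2.9854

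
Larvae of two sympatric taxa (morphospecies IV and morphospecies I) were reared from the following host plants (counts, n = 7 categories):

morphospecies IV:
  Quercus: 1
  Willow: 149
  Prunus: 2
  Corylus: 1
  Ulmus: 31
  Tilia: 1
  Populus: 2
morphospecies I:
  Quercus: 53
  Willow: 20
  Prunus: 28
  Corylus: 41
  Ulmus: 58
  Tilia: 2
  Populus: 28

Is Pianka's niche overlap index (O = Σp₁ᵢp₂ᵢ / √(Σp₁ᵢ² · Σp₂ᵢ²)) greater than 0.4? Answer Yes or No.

No

Proportions for morphospecies IV (n=187): 1/187=0.0053, 149/187=0.7968, 2/187=0.0107, 1/187=0.0053, 31/187=0.1658, 1/187=0.0053, 2/187=0.0107
Proportions for morphospecies I (n=230): 53/230=0.2304, 20/230=0.0870, 28/230=0.1217, 41/230=0.1783, 58/230=0.2522, 2/230=0.0087, 28/230=0.1217
Σ p₁ᵢp₂ᵢ = 0.001221 + 0.069322 + 0.001302 + 0.000945 + 0.041815 + 0.000046 + 0.001302 = 0.115953
Σp_1ᵢ² = 0.0053² + 0.7968² + 0.0107² + 0.0053² + 0.1658² + 0.0053² + 0.0107² = 0.000028 + 0.634890 + 0.000114 + 0.000028 + 0.027490 + 0.000028 + 0.000114 = 0.662692
Σp_2ᵢ² = 0.2304² + 0.0870² + 0.1217² + 0.1783² + 0.2522² + 0.0087² + 0.1217² = 0.053084 + 0.007569 + 0.014811 + 0.031791 + 0.063605 + 0.000076 + 0.014811 = 0.185747
O = 0.115953 / √(0.662692 × 0.185747) = 0.115953 / 0.3508462 = 0.3305
O = 0.3305 < 0.4 → No.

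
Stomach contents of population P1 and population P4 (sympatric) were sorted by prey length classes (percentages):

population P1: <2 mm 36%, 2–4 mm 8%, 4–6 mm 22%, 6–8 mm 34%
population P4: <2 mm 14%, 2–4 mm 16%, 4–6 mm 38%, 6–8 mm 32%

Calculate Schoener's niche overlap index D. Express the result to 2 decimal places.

0.76

Convert percentages to proportions (divide by 100).
Σ|p₁ᵢ − p₂ᵢ| = 0.22 + 0.08 + 0.16 + 0.02 = 0.48
D = 1 − ½ × 0.48 = 1 − 0.240 = 0.7600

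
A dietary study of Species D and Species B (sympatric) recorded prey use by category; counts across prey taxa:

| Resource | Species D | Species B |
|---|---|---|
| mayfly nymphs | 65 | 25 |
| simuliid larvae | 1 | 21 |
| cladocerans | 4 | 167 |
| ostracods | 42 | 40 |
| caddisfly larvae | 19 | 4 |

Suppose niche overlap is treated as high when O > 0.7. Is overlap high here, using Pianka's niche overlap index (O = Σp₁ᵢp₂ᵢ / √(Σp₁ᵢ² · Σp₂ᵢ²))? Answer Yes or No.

Proportions for Species D (n=131): 65/131=0.4962, 1/131=0.0076, 4/131=0.0305, 42/131=0.3206, 19/131=0.1450
Proportions for Species B (n=257): 25/257=0.0973, 21/257=0.0817, 167/257=0.6498, 40/257=0.1556, 4/257=0.0156
Σ p₁ᵢp₂ᵢ = 0.048280 + 0.000621 + 0.019819 + 0.049885 + 0.002262 = 0.120867
Σp_1ᵢ² = 0.4962² + 0.0076² + 0.0305² + 0.3206² + 0.1450² = 0.246214 + 0.000058 + 0.000930 + 0.102784 + 0.021025 = 0.371011
Σp_2ᵢ² = 0.0973² + 0.0817² + 0.6498² + 0.1556² + 0.0156² = 0.009467 + 0.006675 + 0.422240 + 0.024211 + 0.000243 = 0.462836
O = 0.120867 / √(0.371011 × 0.462836) = 0.120867 / 0.4143878 = 0.2917
O = 0.2917 < 0.7 → No.

No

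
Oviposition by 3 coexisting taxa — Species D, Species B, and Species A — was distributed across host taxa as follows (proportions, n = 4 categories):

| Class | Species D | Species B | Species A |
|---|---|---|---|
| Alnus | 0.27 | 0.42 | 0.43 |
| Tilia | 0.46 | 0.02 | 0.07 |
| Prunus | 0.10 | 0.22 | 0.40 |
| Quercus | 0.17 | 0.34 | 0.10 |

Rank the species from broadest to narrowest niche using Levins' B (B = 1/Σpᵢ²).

Species D > Species B > Species A

Σp_Dᵢ² = 0.27² + 0.46² + 0.10² + 0.17² = 0.0729 + 0.2116 + 0.0100 + 0.0289 = 0.3234
B_D = 1 / 0.3234 = 3.0921
Σp_Bᵢ² = 0.42² + 0.02² + 0.22² + 0.34² = 0.1764 + 0.0004 + 0.0484 + 0.1156 = 0.3408
B_B = 1 / 0.3408 = 2.9343
Σp_Aᵢ² = 0.43² + 0.07² + 0.40² + 0.10² = 0.1849 + 0.0049 + 0.1600 + 0.0100 = 0.3598
B_A = 1 / 0.3598 = 2.7793
Ranking by B (broadest → narrowest): Species D (3.09) > Species B (2.93) > Species A (2.78)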